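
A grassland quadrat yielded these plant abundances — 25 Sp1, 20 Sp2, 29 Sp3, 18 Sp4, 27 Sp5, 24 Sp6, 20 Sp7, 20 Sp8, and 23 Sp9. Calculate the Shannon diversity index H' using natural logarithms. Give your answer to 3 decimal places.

Total N = 25+20+29+18+27+24+20+20+23 = 206, so the proportions are 0.12136, 0.09709, 0.14078, 0.08738, 0.13107, 0.1165, 0.09709, 0.09709, 0.11165 (working shown to 5 dp, full precision carried).
Each pᵢ ln pᵢ term: 0.12136×(-2.10900)=-0.25595, 0.09709×(-2.33214)=-0.22642, 0.14078×(-1.96058)=-0.27600, 0.08738×(-2.43750)=-0.21299, 0.13107×(-2.03204)=-0.26634, 0.1165×(-2.14982)=-0.25046, 0.09709×(-2.33214)=-0.22642, 0.09709×(-2.33214)=-0.22642, 0.11165×(-2.19238)=-0.24478.
Sum = -2.18578, so H' = 2.186.

2.186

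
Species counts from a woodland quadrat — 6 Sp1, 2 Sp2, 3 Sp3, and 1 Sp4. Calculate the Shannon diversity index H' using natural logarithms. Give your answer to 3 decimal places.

1.199

Total N = 6+2+3+1 = 12, so the proportions are 0.5, 0.16667, 0.25, 0.08333 (working shown to 5 dp, full precision carried).
Each pᵢ ln pᵢ term: 0.5×(-0.69315)=-0.34657, 0.16667×(-1.79176)=-0.29863, 0.25×(-1.38629)=-0.34657, 0.08333×(-2.48491)=-0.20708.
Sum = -1.19885, so H' = 1.199.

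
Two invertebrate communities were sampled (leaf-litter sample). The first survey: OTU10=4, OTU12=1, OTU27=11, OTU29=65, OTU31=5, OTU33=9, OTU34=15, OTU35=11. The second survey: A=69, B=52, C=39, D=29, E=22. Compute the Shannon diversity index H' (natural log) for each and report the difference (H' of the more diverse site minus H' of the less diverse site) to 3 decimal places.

The first survey: N=121, proportions 0.03306, 0.00826, 0.09091, 0.53719, 0.04132, 0.07438, 0.12397, 0.09091, giving H' = 1.50590 (working shown to 5 dp, full precision carried).
The second survey: N=211, proportions 0.32701, 0.24645, 0.18483, 0.13744, 0.10427, giving H' = 1.53124.
Difference = |1.50590 − 1.53124| = 0.02534, i.e. 0.025 to 3 decimal places.

0.025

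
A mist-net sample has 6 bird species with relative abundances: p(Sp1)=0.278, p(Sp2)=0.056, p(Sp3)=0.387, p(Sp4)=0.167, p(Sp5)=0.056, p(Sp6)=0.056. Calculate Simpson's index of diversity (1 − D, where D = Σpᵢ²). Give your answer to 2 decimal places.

0.74

D = 0.278² + 0.056² + 0.387² + 0.167² + 0.056² + 0.056² = 0.0773 + 0.0031 + 0.1498 + 0.0279 + 0.0031 + 0.0031 = 0.2644 (working shown to 4 dp, full precision carried).
So 1 − D = 0.7356, i.e. 0.74 to 2 decimal places.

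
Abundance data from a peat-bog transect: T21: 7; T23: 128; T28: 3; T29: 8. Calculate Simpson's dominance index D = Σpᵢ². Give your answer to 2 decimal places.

0.77

Total N = 7+128+3+8 = 146, so the proportions are 0.0479, 0.8767, 0.0205, 0.0548 (working shown to 4 dp, full precision carried).
D = 0.0479² + 0.8767² + 0.0205² + 0.0548² = 0.0023 + 0.7686 + 0.0004 + 0.0030 = 0.7743.
To 2 decimal places, D = 0.77.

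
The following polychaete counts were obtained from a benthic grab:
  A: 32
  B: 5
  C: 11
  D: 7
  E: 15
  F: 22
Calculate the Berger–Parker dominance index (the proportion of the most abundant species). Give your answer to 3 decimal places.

Total N = 32+5+11+7+15+22 = 92, so the proportions are 0.34783, 0.05435, 0.11957, 0.07609, 0.16304, 0.23913 (working shown to 5 dp, full precision carried).
The largest proportion is 0.34783, i.e. d = 0.348 to 3 decimal places.

0.348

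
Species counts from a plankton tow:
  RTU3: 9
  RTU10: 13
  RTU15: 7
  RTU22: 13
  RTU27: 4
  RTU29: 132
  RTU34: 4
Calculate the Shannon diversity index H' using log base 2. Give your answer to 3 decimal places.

Total N = 9+13+7+13+4+132+4 = 182, so the proportions are 0.04945, 0.07143, 0.03846, 0.07143, 0.02198, 0.72527, 0.02198 (working shown to 5 dp, full precision carried).
Each pᵢ log₂ pᵢ term: 0.04945×(-4.33787)=-0.21451, 0.07143×(-3.80735)=-0.27195, 0.03846×(-4.70044)=-0.18079, 0.07143×(-3.80735)=-0.27195, 0.02198×(-5.50779)=-0.12105, 0.72527×(-0.46340)=-0.33609, 0.02198×(-5.50779)=-0.12105.
Sum = -1.51740, so H' = 1.517.

1.517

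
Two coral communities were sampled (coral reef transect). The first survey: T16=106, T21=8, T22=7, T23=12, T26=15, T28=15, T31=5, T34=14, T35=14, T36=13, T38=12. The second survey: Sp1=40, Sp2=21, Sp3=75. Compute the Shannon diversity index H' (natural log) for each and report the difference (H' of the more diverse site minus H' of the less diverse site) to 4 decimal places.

0.8888

The first survey: N=221, proportions 0.47963801, 0.0361991, 0.03167421, 0.05429864, 0.0678733, 0.0678733, 0.02262443, 0.06334842, 0.06334842, 0.05882353, 0.05429864, giving H' = 1.86537605 (working shown to 8 dp, full precision carried).
The second survey: N=136, proportions 0.29411765, 0.15441176, 0.55147059, giving H' = 0.97661255.
Difference = |1.86537605 − 0.97661255| = 0.88876350, i.e. 0.8888 to 4 decimal places.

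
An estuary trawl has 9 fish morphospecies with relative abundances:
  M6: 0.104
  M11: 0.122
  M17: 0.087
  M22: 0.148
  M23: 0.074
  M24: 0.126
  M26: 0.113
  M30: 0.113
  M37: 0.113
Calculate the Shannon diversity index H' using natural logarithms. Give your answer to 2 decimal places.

Each pᵢ ln pᵢ term (working shown to 4 dp, full precision carried): 0.104×(-2.2634)=-0.2354, 0.122×(-2.1037)=-0.2567, 0.087×(-2.4418)=-0.2124, 0.148×(-1.9105)=-0.2828, 0.074×(-2.6037)=-0.1927, 0.126×(-2.0715)=-0.2610, 0.113×(-2.1804)=-0.2464, 0.113×(-2.1804)=-0.2464, 0.113×(-2.1804)=-0.2464.
Sum = -2.1801, so H' = 2.18.

2.18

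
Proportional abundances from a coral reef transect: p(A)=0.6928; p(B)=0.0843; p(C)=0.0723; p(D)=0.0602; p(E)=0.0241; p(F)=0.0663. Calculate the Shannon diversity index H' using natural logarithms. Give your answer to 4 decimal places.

Each pᵢ ln pᵢ term (working shown to 6 dp, full precision carried): 0.6928×(-0.367014)=-0.254267, 0.0843×(-2.473373)=-0.208505, 0.0723×(-2.626931)=-0.189927, 0.0602×(-2.810083)=-0.169167, 0.0241×(-3.725543)=-0.089786, 0.0663×(-2.713565)=-0.179909.
Sum = -1.091562, so H' = 1.0916.

1.0916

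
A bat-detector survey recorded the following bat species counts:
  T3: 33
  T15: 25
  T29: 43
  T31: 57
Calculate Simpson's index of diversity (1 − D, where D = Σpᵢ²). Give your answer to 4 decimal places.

Total N = 33+25+43+57 = 158, so the proportions are 0.208861, 0.158228, 0.272152, 0.360759 (working shown to 6 dp, full precision carried).
D = 0.208861² + 0.158228² + 0.272152² + 0.360759² = 0.043623 + 0.025036 + 0.074067 + 0.130147 = 0.272873.
So 1 − D = 0.727127, i.e. 0.7271 to 4 decimal places.

0.7271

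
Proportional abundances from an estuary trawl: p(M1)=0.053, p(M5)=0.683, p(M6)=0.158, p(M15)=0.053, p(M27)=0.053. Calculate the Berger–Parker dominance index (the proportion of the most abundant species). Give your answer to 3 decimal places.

The largest proportion is 0.683, i.e. d = 0.683 to 3 decimal places.

0.683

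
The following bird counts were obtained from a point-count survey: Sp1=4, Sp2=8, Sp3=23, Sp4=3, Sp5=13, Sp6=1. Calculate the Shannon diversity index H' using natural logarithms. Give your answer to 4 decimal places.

Total N = 4+8+23+3+13+1 = 52, so the proportions are 0.076923, 0.153846, 0.442308, 0.057692, 0.25, 0.019231 (working shown to 6 dp, full precision carried).
Each pᵢ ln pᵢ term: 0.076923×(-2.564949)=-0.197304, 0.153846×(-1.871802)=-0.287970, 0.442308×(-0.815750)=-0.360812, 0.057692×(-2.852631)=-0.164575, 0.25×(-1.386294)=-0.346574, 0.019231×(-3.951244)=-0.075985.
Sum = -1.433220, so H' = 1.4332.

1.4332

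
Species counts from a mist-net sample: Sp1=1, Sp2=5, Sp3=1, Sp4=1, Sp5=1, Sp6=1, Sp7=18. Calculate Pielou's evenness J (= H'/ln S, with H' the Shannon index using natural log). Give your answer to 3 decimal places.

Total N = 1+5+1+1+1+1+18 = 28, so the proportions are 0.03571, 0.17857, 0.03571, 0.03571, 0.03571, 0.03571, 0.64286 (working shown to 5 dp, full precision carried).
H' = −Σ pᵢ ln pᵢ = −((-0.11901) + (-0.30764) + (-0.11901) + (-0.11901) + (-0.11901) + (-0.11901) + (-0.28404)) = 1.18671.
With S = 7 species, ln S = 1.94591, so J = 1.18671/1.94591 = 0.60985, i.e. 0.610 to 3 decimal places.

0.610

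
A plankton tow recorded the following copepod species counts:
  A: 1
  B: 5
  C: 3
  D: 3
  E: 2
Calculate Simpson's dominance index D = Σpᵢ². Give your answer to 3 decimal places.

Total N = 1+5+3+3+2 = 14, so the proportions are 0.07143, 0.35714, 0.21429, 0.21429, 0.14286 (working shown to 5 dp, full precision carried).
D = 0.07143² + 0.35714² + 0.21429² + 0.21429² + 0.14286² = 0.00510 + 0.12755 + 0.04592 + 0.04592 + 0.02041 = 0.24490.
To 3 decimal places, D = 0.245.

0.245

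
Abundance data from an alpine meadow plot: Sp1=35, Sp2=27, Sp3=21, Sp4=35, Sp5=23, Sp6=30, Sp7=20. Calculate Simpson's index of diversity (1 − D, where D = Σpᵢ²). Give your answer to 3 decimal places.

0.851

Total N = 35+27+21+35+23+30+20 = 191, so the proportions are 0.18325, 0.14136, 0.10995, 0.18325, 0.12042, 0.15707, 0.10471 (working shown to 5 dp, full precision carried).
D = 0.18325² + 0.14136² + 0.10995² + 0.18325² + 0.12042² + 0.15707² + 0.10471² = 0.03358 + 0.01998 + 0.01209 + 0.03358 + 0.01450 + 0.02467 + 0.01096 = 0.14937.
So 1 − D = 0.85063, i.e. 0.851 to 3 decimal places.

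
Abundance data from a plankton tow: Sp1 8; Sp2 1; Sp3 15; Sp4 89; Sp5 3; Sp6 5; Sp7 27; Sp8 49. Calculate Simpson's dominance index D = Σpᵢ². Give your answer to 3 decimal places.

0.293

Total N = 8+1+15+89+3+5+27+49 = 197, so the proportions are 0.04061, 0.00508, 0.07614, 0.45178, 0.01523, 0.02538, 0.13706, 0.24873 (working shown to 5 dp, full precision carried).
D = 0.04061² + 0.00508² + 0.07614² + 0.45178² + 0.01523² + 0.02538² + 0.13706² + 0.24873² = 0.00165 + 0.00003 + 0.00580 + 0.20410 + 0.00023 + 0.00064 + 0.01878 + 0.06187 = 0.29310.
To 3 decimal places, D = 0.293.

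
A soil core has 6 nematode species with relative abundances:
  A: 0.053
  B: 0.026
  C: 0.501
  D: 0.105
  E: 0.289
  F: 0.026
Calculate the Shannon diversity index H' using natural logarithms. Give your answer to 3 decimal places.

Each pᵢ ln pᵢ term (working shown to 5 dp, full precision carried): 0.053×(-2.93746)=-0.15569, 0.026×(-3.64966)=-0.09489, 0.501×(-0.69115)=-0.34627, 0.105×(-2.25379)=-0.23665, 0.289×(-1.24133)=-0.35874, 0.026×(-3.64966)=-0.09489.
Sum = -1.28713, so H' = 1.287.

1.287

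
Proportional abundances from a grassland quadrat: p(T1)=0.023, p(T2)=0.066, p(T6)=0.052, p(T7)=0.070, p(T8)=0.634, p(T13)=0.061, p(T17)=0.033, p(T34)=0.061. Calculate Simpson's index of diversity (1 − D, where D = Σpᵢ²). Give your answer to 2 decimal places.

D = 0.023² + 0.066² + 0.052² + 0.07² + 0.634² + 0.061² + 0.033² + 0.061² = 0.0005 + 0.0044 + 0.0027 + 0.0049 + 0.4020 + 0.0037 + 0.0011 + 0.0037 = 0.4230 (working shown to 4 dp, full precision carried).
So 1 − D = 0.5770, i.e. 0.58 to 2 decimal places.

0.58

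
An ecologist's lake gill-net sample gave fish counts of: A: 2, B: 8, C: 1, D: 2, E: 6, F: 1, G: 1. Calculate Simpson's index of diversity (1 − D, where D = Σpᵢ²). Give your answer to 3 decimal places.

Total N = 2+8+1+2+6+1+1 = 21, so the proportions are 0.09524, 0.38095, 0.04762, 0.09524, 0.28571, 0.04762, 0.04762 (working shown to 5 dp, full precision carried).
D = 0.09524² + 0.38095² + 0.04762² + 0.09524² + 0.28571² + 0.04762² + 0.04762² = 0.00907 + 0.14512 + 0.00227 + 0.00907 + 0.08163 + 0.00227 + 0.00227 = 0.25170.
So 1 − D = 0.74830, i.e. 0.748 to 3 decimal places.

0.748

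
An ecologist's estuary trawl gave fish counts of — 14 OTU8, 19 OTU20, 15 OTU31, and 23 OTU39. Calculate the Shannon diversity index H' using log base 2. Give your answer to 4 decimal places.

1.9715

Total N = 14+19+15+23 = 71, so the proportions are 0.197183, 0.267606, 0.211268, 0.323944 (working shown to 6 dp, full precision carried).
Each pᵢ log₂ pᵢ term: 0.197183×(-2.342392)=-0.461880, 0.267606×(-1.901820)=-0.508938, 0.211268×(-2.242857)=-0.473843, 0.323944×(-1.626185)=-0.526792.
Sum = -1.971453, so H' = 1.9715.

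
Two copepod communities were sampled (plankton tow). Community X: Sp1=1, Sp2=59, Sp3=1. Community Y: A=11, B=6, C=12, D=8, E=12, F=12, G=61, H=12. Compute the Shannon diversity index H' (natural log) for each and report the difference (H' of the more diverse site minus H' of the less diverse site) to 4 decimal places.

1.5681

Community X: N=61, proportions 0.016393, 0.967213, 0.016393, giving H' = 0.167026 (working shown to 6 dp, full precision carried).
Community Y: N=134, proportions 0.08209, 0.044776, 0.089552, 0.059701, 0.089552, 0.089552, 0.455224, 0.089552, giving H' = 1.735140.
Difference = |0.167026 − 1.735140| = 1.568114, i.e. 1.5681 to 4 decimal places.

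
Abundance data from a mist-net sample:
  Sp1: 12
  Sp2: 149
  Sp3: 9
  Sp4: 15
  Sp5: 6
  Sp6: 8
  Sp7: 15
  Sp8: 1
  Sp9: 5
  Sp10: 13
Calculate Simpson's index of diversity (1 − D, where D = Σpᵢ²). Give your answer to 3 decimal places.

Total N = 12+149+9+15+6+8+15+1+5+13 = 233, so the proportions are 0.0515, 0.63948, 0.03863, 0.06438, 0.02575, 0.03433, 0.06438, 0.00429, 0.02146, 0.05579 (working shown to 5 dp, full precision carried).
D = 0.0515² + 0.63948² + 0.03863² + 0.06438² + 0.02575² + 0.03433² + 0.06438² + 0.00429² + 0.02146² + 0.05579² = 0.00265 + 0.40894 + 0.00149 + 0.00414 + 0.00066 + 0.00118 + 0.00414 + 0.00002 + 0.00046 + 0.00311 = 0.42681.
So 1 − D = 0.57319, i.e. 0.573 to 3 decimal places.

0.573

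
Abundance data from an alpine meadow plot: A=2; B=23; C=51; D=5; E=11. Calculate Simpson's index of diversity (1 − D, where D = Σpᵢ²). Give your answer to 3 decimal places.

Total N = 2+23+51+5+11 = 92, so the proportions are 0.02174, 0.25, 0.55435, 0.05435, 0.11957 (working shown to 5 dp, full precision carried).
D = 0.02174² + 0.25² + 0.55435² + 0.05435² + 0.11957² = 0.00047 + 0.06250 + 0.30730 + 0.00295 + 0.01430 = 0.38752.
So 1 − D = 0.61248, i.e. 0.612 to 3 decimal places.

0.612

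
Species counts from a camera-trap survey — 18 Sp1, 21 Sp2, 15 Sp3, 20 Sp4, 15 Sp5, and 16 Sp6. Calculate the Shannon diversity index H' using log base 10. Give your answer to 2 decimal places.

Total N = 18+21+15+20+15+16 = 105, so the proportions are 0.1714, 0.2, 0.1429, 0.1905, 0.1429, 0.1524 (working shown to 4 dp, full precision carried).
Each pᵢ log₁₀ pᵢ term: 0.1714×(-0.7659)=-0.1313, 0.2×(-0.6990)=-0.1398, 0.1429×(-0.8451)=-0.1207, 0.1905×(-0.7202)=-0.1372, 0.1429×(-0.8451)=-0.1207, 0.1524×(-0.8171)=-0.1245.
Sum = -0.7742, so H' = 0.77.

0.77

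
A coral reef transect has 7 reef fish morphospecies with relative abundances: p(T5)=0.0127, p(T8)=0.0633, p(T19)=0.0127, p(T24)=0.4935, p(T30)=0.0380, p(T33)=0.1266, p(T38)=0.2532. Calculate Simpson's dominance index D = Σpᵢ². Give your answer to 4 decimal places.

D = 0.0127² + 0.0633² + 0.0127² + 0.4935² + 0.038² + 0.1266² + 0.2532² = 0.000161 + 0.004007 + 0.000161 + 0.243542 + 0.001444 + 0.016028 + 0.064110 = 0.329454 (working shown to 6 dp, full precision carried).
To 4 decimal places, D = 0.3295.

0.3295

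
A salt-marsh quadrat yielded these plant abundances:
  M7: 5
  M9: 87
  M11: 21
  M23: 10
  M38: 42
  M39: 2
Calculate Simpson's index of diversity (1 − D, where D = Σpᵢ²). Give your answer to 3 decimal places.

0.645

Total N = 5+87+21+10+42+2 = 167, so the proportions are 0.02994, 0.52096, 0.12575, 0.05988, 0.2515, 0.01198 (working shown to 5 dp, full precision carried).
D = 0.02994² + 0.52096² + 0.12575² + 0.05988² + 0.2515² + 0.01198² = 0.00090 + 0.27140 + 0.01581 + 0.00359 + 0.06325 + 0.00014 = 0.35509.
So 1 − D = 0.64491, i.e. 0.645 to 3 decimal places.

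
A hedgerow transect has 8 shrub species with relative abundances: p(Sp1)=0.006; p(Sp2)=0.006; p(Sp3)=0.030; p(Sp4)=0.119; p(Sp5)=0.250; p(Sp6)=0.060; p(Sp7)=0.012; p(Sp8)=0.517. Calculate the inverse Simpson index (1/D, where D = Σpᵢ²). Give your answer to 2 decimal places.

2.87

D = 0.006² + 0.006² + 0.03² + 0.119² + 0.25² + 0.06² + 0.012² + 0.517² = 0.00004 + 0.00004 + 0.00090 + 0.01416 + 0.06250 + 0.00360 + 0.00014 + 0.26729 = 0.34867 (working shown to 5 dp, full precision carried).
So 1/D = 2.8681, i.e. 2.87 to 2 decimal places.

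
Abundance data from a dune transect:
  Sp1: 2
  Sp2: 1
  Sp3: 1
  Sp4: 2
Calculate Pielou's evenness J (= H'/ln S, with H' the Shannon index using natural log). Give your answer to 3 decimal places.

0.959

Total N = 2+1+1+2 = 6, so the proportions are 0.33333, 0.16667, 0.16667, 0.33333 (working shown to 5 dp, full precision carried).
H' = −Σ pᵢ ln pᵢ = −((-0.36620) + (-0.29863) + (-0.29863) + (-0.36620)) = 1.32966.
With S = 4 species, ln S = 1.38629, so J = 1.32966/1.38629 = 0.95915, i.e. 0.959 to 3 decimal places.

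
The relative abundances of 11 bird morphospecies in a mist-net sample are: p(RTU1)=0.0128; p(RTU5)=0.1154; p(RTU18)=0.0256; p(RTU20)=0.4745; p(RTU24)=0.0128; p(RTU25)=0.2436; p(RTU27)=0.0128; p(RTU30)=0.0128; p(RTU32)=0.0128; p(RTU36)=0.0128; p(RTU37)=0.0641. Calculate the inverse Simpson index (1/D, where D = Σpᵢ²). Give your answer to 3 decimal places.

D = 0.0128² + 0.1154² + 0.0256² + 0.4745² + 0.0128² + 0.2436² + 0.0128² + 0.0128² + 0.0128² + 0.0128² + 0.0641² = 0.0001638 + 0.0133172 + 0.0006554 + 0.2251502 + 0.0001638 + 0.0593410 + 0.0001638 + 0.0001638 + 0.0001638 + 0.0001638 + 0.0041088 = 0.3035556 (working shown to 7 dp, full precision carried).
So 1/D = 3.29429, i.e. 3.294 to 3 decimal places.

3.294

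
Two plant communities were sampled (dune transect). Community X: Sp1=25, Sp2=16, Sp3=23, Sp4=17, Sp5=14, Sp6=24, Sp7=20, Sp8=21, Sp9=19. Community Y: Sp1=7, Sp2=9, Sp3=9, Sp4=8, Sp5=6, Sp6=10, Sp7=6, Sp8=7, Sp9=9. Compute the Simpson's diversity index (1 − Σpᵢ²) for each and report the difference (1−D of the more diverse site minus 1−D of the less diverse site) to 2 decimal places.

Community X: N=179, proportions 0.13966, 0.08939, 0.12849, 0.09497, 0.07821, 0.13408, 0.11173, 0.11732, 0.10615, giving 1−D = 0.88537 (working shown to 5 dp, full precision carried).
Community Y: N=71, proportions 0.09859, 0.12676, 0.12676, 0.11268, 0.08451, 0.14085, 0.08451, 0.09859, 0.12676, giving 1−D = 0.88554.
Difference = |0.88537 − 0.88554| = 0.00017, i.e. 0.00 to 2 decimal places.

0.00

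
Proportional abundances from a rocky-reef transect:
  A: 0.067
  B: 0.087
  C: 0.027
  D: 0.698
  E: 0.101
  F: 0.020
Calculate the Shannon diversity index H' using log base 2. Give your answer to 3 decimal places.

Each pᵢ log₂ pᵢ term (working shown to 5 dp, full precision carried): 0.067×(-3.89970)=-0.26128, 0.087×(-3.52284)=-0.30649, 0.027×(-5.21090)=-0.14069, 0.698×(-0.51870)=-0.36205, 0.101×(-3.30757)=-0.33406, 0.02×(-5.64386)=-0.11288.
Sum = -1.51746, so H' = 1.517.

1.517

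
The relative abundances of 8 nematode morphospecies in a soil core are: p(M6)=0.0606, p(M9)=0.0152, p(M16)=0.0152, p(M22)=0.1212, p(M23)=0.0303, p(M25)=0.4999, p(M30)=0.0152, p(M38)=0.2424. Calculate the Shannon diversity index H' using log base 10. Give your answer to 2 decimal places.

0.61

Each pᵢ log₁₀ pᵢ term (working shown to 4 dp, full precision carried): 0.0606×(-1.2175)=-0.0738, 0.0152×(-1.8182)=-0.0276, 0.0152×(-1.8182)=-0.0276, 0.1212×(-0.9165)=-0.1111, 0.0303×(-1.5186)=-0.0460, 0.4999×(-0.3011)=-0.1505, 0.0152×(-1.8182)=-0.0276, 0.2424×(-0.6155)=-0.1492.
Sum = -0.6135, so H' = 0.61.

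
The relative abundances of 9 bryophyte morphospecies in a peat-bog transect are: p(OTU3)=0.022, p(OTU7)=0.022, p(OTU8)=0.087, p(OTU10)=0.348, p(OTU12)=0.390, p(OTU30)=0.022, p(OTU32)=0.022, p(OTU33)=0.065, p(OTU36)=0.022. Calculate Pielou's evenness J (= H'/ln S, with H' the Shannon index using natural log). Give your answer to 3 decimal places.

0.703

H' = −Σ pᵢ ln pᵢ = −((-0.08397) + (-0.08397) + (-0.21244) + (-0.36733) + (-0.36723) + (-0.08397) + (-0.08397) + (-0.17767) + (-0.08397)) = 1.54451 (working shown to 5 dp, full precision carried).
With S = 9 species, ln S = 2.19722, so J = 1.54451/2.19722 = 0.70294, i.e. 0.703 to 3 decimal places.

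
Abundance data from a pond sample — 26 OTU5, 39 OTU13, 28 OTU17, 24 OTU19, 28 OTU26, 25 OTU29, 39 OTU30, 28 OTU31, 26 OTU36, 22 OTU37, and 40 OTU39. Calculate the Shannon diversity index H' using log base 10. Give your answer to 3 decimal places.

1.032

Total N = 26+39+28+24+28+25+39+28+26+22+40 = 325, so the proportions are 0.08, 0.12, 0.08615, 0.07385, 0.08615, 0.07692, 0.12, 0.08615, 0.08, 0.06769, 0.12308 (working shown to 5 dp, full precision carried).
Each pᵢ log₁₀ pᵢ term: 0.08×(-1.09691)=-0.08775, 0.12×(-0.92082)=-0.11050, 0.08615×(-1.06473)=-0.09173, 0.07385×(-1.13167)=-0.08357, 0.08615×(-1.06473)=-0.09173, 0.07692×(-1.11394)=-0.08569, 0.12×(-0.92082)=-0.11050, 0.08615×(-1.06473)=-0.09173, 0.08×(-1.09691)=-0.08775, 0.06769×(-1.16946)=-0.07916, 0.12308×(-0.90982)=-0.11198.
Sum = -1.03209, so H' = 1.032.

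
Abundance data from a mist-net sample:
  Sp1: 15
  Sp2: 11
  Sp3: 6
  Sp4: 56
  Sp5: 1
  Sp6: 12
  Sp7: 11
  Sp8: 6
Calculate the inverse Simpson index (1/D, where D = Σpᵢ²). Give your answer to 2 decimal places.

3.65

Total N = 15+11+6+56+1+12+11+6 = 118, so the proportions are 0.127119, 0.09322, 0.050847, 0.474576, 0.008475, 0.101695, 0.09322, 0.050847 (working shown to 6 dp, full precision carried).
D = 0.127119² + 0.09322² + 0.050847² + 0.474576² + 0.008475² + 0.101695² + 0.09322² + 0.050847² = 0.016159 + 0.008690 + 0.002585 + 0.225223 + 0.000072 + 0.010342 + 0.008690 + 0.002585 = 0.274346.
So 1/D = 3.6450, i.e. 3.65 to 2 decimal places.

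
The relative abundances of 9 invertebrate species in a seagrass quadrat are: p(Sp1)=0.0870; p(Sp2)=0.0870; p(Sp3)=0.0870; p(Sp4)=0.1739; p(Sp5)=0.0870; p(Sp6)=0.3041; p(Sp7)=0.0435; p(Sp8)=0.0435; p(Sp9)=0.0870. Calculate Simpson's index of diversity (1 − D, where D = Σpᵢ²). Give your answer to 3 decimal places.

0.836

D = 0.087² + 0.087² + 0.087² + 0.1739² + 0.087² + 0.3041² + 0.0435² + 0.0435² + 0.087² = 0.00757 + 0.00757 + 0.00757 + 0.03024 + 0.00757 + 0.09248 + 0.00189 + 0.00189 + 0.00757 = 0.16435 (working shown to 5 dp, full precision carried).
So 1 − D = 0.83565, i.e. 0.836 to 3 decimal places.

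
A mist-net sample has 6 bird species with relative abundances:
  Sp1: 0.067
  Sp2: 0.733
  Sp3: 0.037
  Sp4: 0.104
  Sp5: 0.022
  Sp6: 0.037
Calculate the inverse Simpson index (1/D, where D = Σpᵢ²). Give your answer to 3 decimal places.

1.799

D = 0.067² + 0.733² + 0.037² + 0.104² + 0.022² + 0.037² = 0.004489 + 0.537289 + 0.001369 + 0.010816 + 0.000484 + 0.001369 = 0.555816 (working shown to 6 dp, full precision carried).
So 1/D = 1.79916, i.e. 1.799 to 3 decimal places.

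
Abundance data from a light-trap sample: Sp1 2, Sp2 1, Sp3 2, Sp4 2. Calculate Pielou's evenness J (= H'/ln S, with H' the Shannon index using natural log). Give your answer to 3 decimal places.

0.975

Total N = 2+1+2+2 = 7, so the proportions are 0.28571, 0.14286, 0.28571, 0.28571 (working shown to 5 dp, full precision carried).
H' = −Σ pᵢ ln pᵢ = −((-0.35793) + (-0.27799) + (-0.35793) + (-0.35793)) = 1.35178.
With S = 4 species, ln S = 1.38629, so J = 1.35178/1.38629 = 0.97511, i.e. 0.975 to 3 decimal places.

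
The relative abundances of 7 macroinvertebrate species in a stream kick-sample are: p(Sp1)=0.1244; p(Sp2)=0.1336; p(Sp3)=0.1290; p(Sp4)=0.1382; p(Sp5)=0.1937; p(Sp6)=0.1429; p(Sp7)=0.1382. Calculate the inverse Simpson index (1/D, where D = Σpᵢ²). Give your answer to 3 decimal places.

D = 0.1244² + 0.1336² + 0.129² + 0.1382² + 0.1937² + 0.1429² + 0.1382² = 0.0154754 + 0.0178490 + 0.0166410 + 0.0190992 + 0.0375197 + 0.0204204 + 0.0190992 = 0.1461039 (working shown to 7 dp, full precision carried).
So 1/D = 6.84444, i.e. 6.844 to 3 decimal places.

6.844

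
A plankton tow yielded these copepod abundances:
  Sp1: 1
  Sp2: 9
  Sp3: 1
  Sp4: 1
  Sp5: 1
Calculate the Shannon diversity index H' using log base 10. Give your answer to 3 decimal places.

0.453

Total N = 1+9+1+1+1 = 13, so the proportions are 0.07692, 0.69231, 0.07692, 0.07692, 0.07692 (working shown to 5 dp, full precision carried).
Each pᵢ log₁₀ pᵢ term: 0.07692×(-1.11394)=-0.08569, 0.69231×(-0.15970)=-0.11056, 0.07692×(-1.11394)=-0.08569, 0.07692×(-1.11394)=-0.08569, 0.07692×(-1.11394)=-0.08569.
Sum = -0.45331, so H' = 0.453.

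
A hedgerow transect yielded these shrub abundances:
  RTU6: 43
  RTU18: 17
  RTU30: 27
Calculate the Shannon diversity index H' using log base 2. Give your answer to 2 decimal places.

Total N = 43+17+27 = 87, so the proportions are 0.4943, 0.1954, 0.3103 (working shown to 4 dp, full precision carried).
Each pᵢ log₂ pᵢ term: 0.4943×(-1.0167)=-0.5025, 0.1954×(-2.3555)=-0.4603, 0.3103×(-1.6881)=-0.5239.
Sum = -1.4866, so H' = 1.49.

1.49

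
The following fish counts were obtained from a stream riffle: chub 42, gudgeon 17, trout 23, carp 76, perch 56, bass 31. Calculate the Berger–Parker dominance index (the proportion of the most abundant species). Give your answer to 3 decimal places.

0.310

Total N = 42+17+23+76+56+31 = 245, so the proportions are 0.17143, 0.06939, 0.09388, 0.3102, 0.22857, 0.12653 (working shown to 5 dp, full precision carried).
The largest proportion is 0.3102, i.e. d = 0.310 to 3 decimal places.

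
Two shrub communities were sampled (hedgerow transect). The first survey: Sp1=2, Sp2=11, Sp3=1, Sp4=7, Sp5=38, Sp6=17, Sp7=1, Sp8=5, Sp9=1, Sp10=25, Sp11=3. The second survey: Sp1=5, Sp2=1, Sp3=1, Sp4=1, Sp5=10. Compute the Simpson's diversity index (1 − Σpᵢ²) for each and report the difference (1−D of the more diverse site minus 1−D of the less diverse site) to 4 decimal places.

The first survey: N=111, proportions 0.018018, 0.099099, 0.009009, 0.063063, 0.342342, 0.153153, 0.009009, 0.045045, 0.009009, 0.225225, 0.027027, giving 1−D = 0.791494 (working shown to 6 dp, full precision carried).
The second survey: N=18, proportions 0.277778, 0.055556, 0.055556, 0.055556, 0.555556, giving 1−D = 0.604938.
Difference = |0.791494 − 0.604938| = 0.186556, i.e. 0.1866 to 4 decimal places.

0.1866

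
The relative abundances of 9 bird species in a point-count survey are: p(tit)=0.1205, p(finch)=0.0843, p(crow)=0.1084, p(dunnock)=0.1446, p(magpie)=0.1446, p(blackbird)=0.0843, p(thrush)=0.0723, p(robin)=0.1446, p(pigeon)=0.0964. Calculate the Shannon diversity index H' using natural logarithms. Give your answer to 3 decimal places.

2.167

Each pᵢ ln pᵢ term (working shown to 5 dp, full precision carried): 0.1205×(-2.11611)=-0.25499, 0.0843×(-2.47337)=-0.20851, 0.1084×(-2.22193)=-0.24086, 0.1446×(-1.93378)=-0.27963, 0.1446×(-1.93378)=-0.27963, 0.0843×(-2.47337)=-0.20851, 0.0723×(-2.62693)=-0.18993, 0.1446×(-1.93378)=-0.27963, 0.0964×(-2.33925)=-0.22550.
Sum = -2.16716, so H' = 2.167.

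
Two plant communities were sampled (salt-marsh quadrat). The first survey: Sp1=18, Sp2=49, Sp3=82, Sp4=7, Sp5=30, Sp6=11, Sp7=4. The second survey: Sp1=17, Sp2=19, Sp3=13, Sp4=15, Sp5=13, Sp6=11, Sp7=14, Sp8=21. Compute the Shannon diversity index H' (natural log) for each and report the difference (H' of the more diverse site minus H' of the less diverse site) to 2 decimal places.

The first survey: N=201, proportions 0.08955, 0.24378, 0.40796, 0.03483, 0.14925, 0.05473, 0.0199, giving H' = 1.56372 (working shown to 5 dp, full precision carried).
The second survey: N=123, proportions 0.13821, 0.15447, 0.10569, 0.12195, 0.10569, 0.08943, 0.11382, 0.17073, giving H' = 2.05871.
Difference = |1.56372 − 2.05871| = 0.49499, i.e. 0.49 to 2 decimal places.

0.49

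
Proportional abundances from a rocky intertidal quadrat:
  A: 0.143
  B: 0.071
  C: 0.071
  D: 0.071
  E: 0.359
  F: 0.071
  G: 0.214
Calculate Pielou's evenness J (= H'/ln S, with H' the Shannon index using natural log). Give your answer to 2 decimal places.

H' = −Σ pᵢ ln pᵢ = −((-0.2781) + (-0.1878) + (-0.1878) + (-0.1878) + (-0.3678) + (-0.1878) + (-0.3299)) = 1.7270 (working shown to 4 dp, full precision carried).
With S = 7 species, ln S = 1.9459, so J = 1.7270/1.9459 = 0.8875, i.e. 0.89 to 2 decimal places.

0.89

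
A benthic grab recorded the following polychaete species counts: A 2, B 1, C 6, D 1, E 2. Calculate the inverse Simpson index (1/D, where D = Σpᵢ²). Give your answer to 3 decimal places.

Total N = 2+1+6+1+2 = 12, so the proportions are 0.166667, 0.083333, 0.5, 0.083333, 0.166667 (working shown to 6 dp, full precision carried).
D = 0.166667² + 0.083333² + 0.5² + 0.083333² + 0.166667² = 0.027778 + 0.006944 + 0.250000 + 0.006944 + 0.027778 = 0.319444.
So 1/D = 3.13043, i.e. 3.130 to 3 decimal places.

3.130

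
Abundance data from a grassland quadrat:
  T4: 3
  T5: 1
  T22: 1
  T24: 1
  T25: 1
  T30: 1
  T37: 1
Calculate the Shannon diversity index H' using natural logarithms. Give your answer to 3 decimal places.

1.831

Total N = 3+1+1+1+1+1+1 = 9, so the proportions are 0.33333, 0.11111, 0.11111, 0.11111, 0.11111, 0.11111, 0.11111 (working shown to 5 dp, full precision carried).
Each pᵢ ln pᵢ term: 0.33333×(-1.09861)=-0.36620, 0.11111×(-2.19722)=-0.24414, 0.11111×(-2.19722)=-0.24414, 0.11111×(-2.19722)=-0.24414, 0.11111×(-2.19722)=-0.24414, 0.11111×(-2.19722)=-0.24414, 0.11111×(-2.19722)=-0.24414.
Sum = -1.83102, so H' = 1.831.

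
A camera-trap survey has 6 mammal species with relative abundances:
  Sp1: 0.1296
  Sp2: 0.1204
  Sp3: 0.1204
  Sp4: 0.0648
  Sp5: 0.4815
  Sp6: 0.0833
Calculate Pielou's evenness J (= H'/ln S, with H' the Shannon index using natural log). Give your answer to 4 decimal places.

H' = −Σ pᵢ ln pᵢ = −((-0.264812) + (-0.254879) + (-0.254879) + (-0.177322) + (-0.351904) + (-0.207026)) = 1.510822 (working shown to 6 dp, full precision carried).
With S = 6 species, ln S = 1.791759, so J = 1.510822/1.791759 = 0.843206, i.e. 0.8432 to 4 decimal places.

0.8432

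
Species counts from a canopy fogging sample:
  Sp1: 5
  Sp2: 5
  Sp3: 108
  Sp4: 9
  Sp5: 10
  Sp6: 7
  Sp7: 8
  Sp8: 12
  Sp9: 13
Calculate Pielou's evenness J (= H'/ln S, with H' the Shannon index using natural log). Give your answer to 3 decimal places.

Total N = 5+5+108+9+10+7+8+12+13 = 177, so the proportions are 0.02825, 0.02825, 0.61017, 0.05085, 0.0565, 0.03955, 0.0452, 0.0678, 0.07345 (working shown to 5 dp, full precision carried).
H' = −Σ pᵢ ln pᵢ = −((-0.10075) + (-0.10075) + (-0.30144) + (-0.15147) + (-0.16235) + (-0.12775) + (-0.13996) + (-0.18246) + (-0.19178)) = 1.45872.
With S = 9 species, ln S = 2.19722, so J = 1.45872/2.19722 = 0.66389, i.e. 0.664 to 3 decimal places.

0.664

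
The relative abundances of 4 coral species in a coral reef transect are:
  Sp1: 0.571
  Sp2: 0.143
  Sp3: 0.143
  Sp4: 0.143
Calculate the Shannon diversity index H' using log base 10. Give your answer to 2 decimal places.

0.50

Each pᵢ log₁₀ pᵢ term (working shown to 4 dp, full precision carried): 0.571×(-0.2434)=-0.1390, 0.143×(-0.8447)=-0.1208, 0.143×(-0.8447)=-0.1208, 0.143×(-0.8447)=-0.1208.
Sum = -0.5013, so H' = 0.50.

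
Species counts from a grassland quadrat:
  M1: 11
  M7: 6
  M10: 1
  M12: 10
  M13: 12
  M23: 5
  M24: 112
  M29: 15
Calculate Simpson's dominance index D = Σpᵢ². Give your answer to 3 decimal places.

0.446

Total N = 11+6+1+10+12+5+112+15 = 172, so the proportions are 0.06395, 0.03488, 0.00581, 0.05814, 0.06977, 0.02907, 0.65116, 0.08721 (working shown to 5 dp, full precision carried).
D = 0.06395² + 0.03488² + 0.00581² + 0.05814² + 0.06977² + 0.02907² + 0.65116² + 0.08721² = 0.00409 + 0.00122 + 0.00003 + 0.00338 + 0.00487 + 0.00085 + 0.42401 + 0.00761 = 0.44605.
To 3 decimal places, D = 0.446.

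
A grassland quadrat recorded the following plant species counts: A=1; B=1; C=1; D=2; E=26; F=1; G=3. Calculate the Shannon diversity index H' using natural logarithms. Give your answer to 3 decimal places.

Total N = 1+1+1+2+26+1+3 = 35, so the proportions are 0.02857, 0.02857, 0.02857, 0.05714, 0.74286, 0.02857, 0.08571 (working shown to 5 dp, full precision carried).
Each pᵢ ln pᵢ term: 0.02857×(-3.55535)=-0.10158, 0.02857×(-3.55535)=-0.10158, 0.02857×(-3.55535)=-0.10158, 0.05714×(-2.86220)=-0.16355, 0.74286×(-0.29725)=-0.22082, 0.02857×(-3.55535)=-0.10158, 0.08571×(-2.45674)=-0.21058.
Sum = -1.00127, so H' = 1.001.

1.001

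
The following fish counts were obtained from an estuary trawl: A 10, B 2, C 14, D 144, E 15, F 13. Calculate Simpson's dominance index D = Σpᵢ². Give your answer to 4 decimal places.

0.5466

Total N = 10+2+14+144+15+13 = 198, so the proportions are 0.050505, 0.010101, 0.070707, 0.727273, 0.075758, 0.065657 (working shown to 6 dp, full precision carried).
D = 0.050505² + 0.010101² + 0.070707² + 0.727273² + 0.075758² + 0.065657² = 0.002551 + 0.000102 + 0.004999 + 0.528926 + 0.005739 + 0.004311 = 0.546628.
To 4 decimal places, D = 0.5466.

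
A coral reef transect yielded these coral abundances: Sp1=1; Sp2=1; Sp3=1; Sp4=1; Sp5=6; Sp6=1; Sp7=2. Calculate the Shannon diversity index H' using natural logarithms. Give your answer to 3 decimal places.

Total N = 1+1+1+1+6+1+2 = 13, so the proportions are 0.07692, 0.07692, 0.07692, 0.07692, 0.46154, 0.07692, 0.15385 (working shown to 5 dp, full precision carried).
Each pᵢ ln pᵢ term: 0.07692×(-2.56495)=-0.19730, 0.07692×(-2.56495)=-0.19730, 0.07692×(-2.56495)=-0.19730, 0.07692×(-2.56495)=-0.19730, 0.46154×(-0.77319)=-0.35686, 0.07692×(-2.56495)=-0.19730, 0.15385×(-1.87180)=-0.28797.
Sum = -1.63135, so H' = 1.631.

1.631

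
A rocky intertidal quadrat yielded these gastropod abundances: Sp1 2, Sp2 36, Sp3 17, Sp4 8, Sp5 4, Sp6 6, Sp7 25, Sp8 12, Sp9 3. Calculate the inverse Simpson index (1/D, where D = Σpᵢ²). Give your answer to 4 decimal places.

Total N = 2+36+17+8+4+6+25+12+3 = 113, so the proportions are 0.01769912, 0.31858407, 0.15044248, 0.07079646, 0.03539823, 0.05309735, 0.22123894, 0.10619469, 0.02654867 (working shown to 8 dp, full precision carried).
D = 0.01769912² + 0.31858407² + 0.15044248² + 0.07079646² + 0.03539823² + 0.05309735² + 0.22123894² + 0.10619469² + 0.02654867² = 0.00031326 + 0.10149581 + 0.02263294 + 0.00501214 + 0.00125303 + 0.00281933 + 0.04894667 + 0.01127731 + 0.00070483 = 0.19445532.
So 1/D = 5.142569, i.e. 5.1426 to 4 decimal places.

5.1426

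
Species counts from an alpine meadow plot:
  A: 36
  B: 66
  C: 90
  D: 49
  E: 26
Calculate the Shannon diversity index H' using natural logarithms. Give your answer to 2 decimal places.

Total N = 36+66+90+49+26 = 267, so the proportions are 0.1348, 0.2472, 0.3371, 0.1835, 0.0974 (working shown to 4 dp, full precision carried).
Each pᵢ ln pᵢ term: 0.1348×(-2.0037)=-0.2702, 0.2472×(-1.3976)=-0.3455, 0.3371×(-1.0874)=-0.3666, 0.1835×(-1.6954)=-0.3111, 0.0974×(-2.3292)=-0.2268.
Sum = -1.5201, so H' = 1.52.

1.52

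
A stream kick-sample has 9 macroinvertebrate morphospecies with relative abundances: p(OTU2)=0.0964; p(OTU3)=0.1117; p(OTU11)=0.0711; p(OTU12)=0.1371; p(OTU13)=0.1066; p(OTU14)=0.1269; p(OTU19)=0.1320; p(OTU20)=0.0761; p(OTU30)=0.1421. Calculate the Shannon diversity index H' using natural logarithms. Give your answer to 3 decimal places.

2.172

Each pᵢ ln pᵢ term (working shown to 5 dp, full precision carried): 0.0964×(-2.33925)=-0.22550, 0.1117×(-2.19194)=-0.24484, 0.0711×(-2.64367)=-0.18796, 0.1371×(-1.98704)=-0.27242, 0.1066×(-2.23867)=-0.23864, 0.1269×(-2.06436)=-0.26197, 0.132×(-2.02495)=-0.26729, 0.0761×(-2.57571)=-0.19601, 0.1421×(-1.95122)=-0.27727.
Sum = -2.17192, so H' = 2.172.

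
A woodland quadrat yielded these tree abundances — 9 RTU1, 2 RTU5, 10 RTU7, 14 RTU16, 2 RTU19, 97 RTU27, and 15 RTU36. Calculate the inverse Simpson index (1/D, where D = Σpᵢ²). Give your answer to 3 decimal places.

Total N = 9+2+10+14+2+97+15 = 149, so the proportions are 0.060403, 0.013423, 0.067114, 0.09396, 0.013423, 0.651007, 0.100671 (working shown to 6 dp, full precision carried).
D = 0.060403² + 0.013423² + 0.067114² + 0.09396² + 0.013423² + 0.651007² + 0.100671² = 0.003648 + 0.000180 + 0.004504 + 0.008828 + 0.000180 + 0.423810 + 0.010135 = 0.451286.
So 1/D = 2.21589, i.e. 2.216 to 3 decimal places.

2.216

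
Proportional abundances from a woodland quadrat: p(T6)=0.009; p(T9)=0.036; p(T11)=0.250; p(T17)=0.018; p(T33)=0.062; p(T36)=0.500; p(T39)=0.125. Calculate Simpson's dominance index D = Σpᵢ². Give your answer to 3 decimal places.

0.334

D = 0.009² + 0.036² + 0.25² + 0.018² + 0.062² + 0.5² + 0.125² = 0.00008 + 0.00130 + 0.06250 + 0.00032 + 0.00384 + 0.25000 + 0.01562 = 0.33367 (working shown to 5 dp, full precision carried).
To 3 decimal places, D = 0.334.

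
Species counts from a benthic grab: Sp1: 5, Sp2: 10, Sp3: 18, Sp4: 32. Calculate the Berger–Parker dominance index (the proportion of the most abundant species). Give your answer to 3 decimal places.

0.492

Total N = 5+10+18+32 = 65, so the proportions are 0.07692, 0.15385, 0.27692, 0.49231 (working shown to 5 dp, full precision carried).
The largest proportion is 0.49231, i.e. d = 0.492 to 3 decimal places.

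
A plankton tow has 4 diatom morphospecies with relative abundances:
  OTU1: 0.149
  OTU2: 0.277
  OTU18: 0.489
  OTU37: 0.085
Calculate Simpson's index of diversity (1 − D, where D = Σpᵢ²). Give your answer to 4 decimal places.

0.6547

D = 0.149² + 0.277² + 0.489² + 0.085² = 0.022201 + 0.076729 + 0.239121 + 0.007225 = 0.345276 (working shown to 6 dp, full precision carried).
So 1 − D = 0.654724, i.e. 0.6547 to 4 decimal places.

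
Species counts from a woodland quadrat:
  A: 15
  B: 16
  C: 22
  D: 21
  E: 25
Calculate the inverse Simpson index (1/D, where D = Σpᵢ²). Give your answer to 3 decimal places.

4.826

Total N = 15+16+22+21+25 = 99, so the proportions are 0.1515152, 0.1616162, 0.2222222, 0.2121212, 0.2525253 (working shown to 7 dp, full precision carried).
D = 0.1515152² + 0.1616162² + 0.2222222² + 0.2121212² + 0.2525253² = 0.0229568 + 0.0261198 + 0.0493827 + 0.0449954 + 0.0637690 = 0.2072238.
So 1/D = 4.82570, i.e. 4.826 to 3 decimal places.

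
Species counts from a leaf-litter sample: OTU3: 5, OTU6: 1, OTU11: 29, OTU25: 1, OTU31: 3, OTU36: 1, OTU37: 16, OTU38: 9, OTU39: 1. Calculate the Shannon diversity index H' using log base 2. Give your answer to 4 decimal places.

Total N = 5+1+29+1+3+1+16+9+1 = 66, so the proportions are 0.075758, 0.015152, 0.439394, 0.015152, 0.045455, 0.015152, 0.242424, 0.136364, 0.015152 (working shown to 6 dp, full precision carried).
Each pᵢ log₂ pᵢ term: 0.075758×(-3.722466)=-0.282005, 0.015152×(-6.044394)=-0.091582, 0.439394×(-1.186413)=-0.521303, 0.015152×(-6.044394)=-0.091582, 0.045455×(-4.459432)=-0.202701, 0.015152×(-6.044394)=-0.091582, 0.242424×(-2.044394)=-0.495611, 0.136364×(-2.874469)=-0.391973, 0.015152×(-6.044394)=-0.091582.
Sum = -2.259920, so H' = 2.2599.

2.2599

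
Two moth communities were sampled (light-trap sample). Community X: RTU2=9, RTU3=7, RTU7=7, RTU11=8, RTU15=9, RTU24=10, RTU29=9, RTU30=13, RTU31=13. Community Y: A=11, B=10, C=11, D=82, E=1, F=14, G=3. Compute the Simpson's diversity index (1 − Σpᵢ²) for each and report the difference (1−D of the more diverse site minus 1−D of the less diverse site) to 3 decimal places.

Community X: N=85, proportions 0.10588, 0.08235, 0.08235, 0.09412, 0.10588, 0.11765, 0.10588, 0.15294, 0.15294, giving 1−D = 0.88332 (working shown to 5 dp, full precision carried).
Community Y: N=132, proportions 0.08333, 0.07576, 0.08333, 0.62121, 0.00758, 0.10606, 0.02273, giving 1−D = 0.58264.
Difference = |0.88332 − 0.58264| = 0.30068, i.e. 0.301 to 3 decimal places.

0.301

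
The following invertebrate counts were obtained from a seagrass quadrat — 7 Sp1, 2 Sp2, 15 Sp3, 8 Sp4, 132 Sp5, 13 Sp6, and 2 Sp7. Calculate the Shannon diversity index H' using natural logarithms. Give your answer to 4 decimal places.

0.9889

Total N = 7+2+15+8+132+13+2 = 179, so the proportions are 0.039106, 0.011173, 0.083799, 0.044693, 0.73743, 0.072626, 0.011173 (working shown to 6 dp, full precision carried).
Each pᵢ ln pᵢ term: 0.039106×(-3.241476)=-0.126762, 0.011173×(-4.494239)=-0.050215, 0.083799×(-2.479336)=-0.207766, 0.044693×(-3.107944)=-0.138903, 0.73743×(-0.304584)=-0.224609, 0.072626×(-2.622436)=-0.190456, 0.011173×(-4.494239)=-0.050215.
Sum = -0.988925, so H' = 0.9889.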